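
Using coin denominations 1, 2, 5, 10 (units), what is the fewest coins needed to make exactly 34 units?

Use the largest denomination that fits, subtract, and repeat.
34 − 3×10→4 − 2×2→0
Total coins = 3 + 2 = 5

5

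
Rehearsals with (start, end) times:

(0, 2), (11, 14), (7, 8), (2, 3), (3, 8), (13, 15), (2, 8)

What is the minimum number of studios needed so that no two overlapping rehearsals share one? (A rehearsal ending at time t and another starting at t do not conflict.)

Count concurrent intervals with a sweep; the peak is the room count.
Events (time:±→running): 0:+→1 2:-→0 2:+→1 2:+→2 3:-→1 3:+→2 7:+→3 … peak 3.

3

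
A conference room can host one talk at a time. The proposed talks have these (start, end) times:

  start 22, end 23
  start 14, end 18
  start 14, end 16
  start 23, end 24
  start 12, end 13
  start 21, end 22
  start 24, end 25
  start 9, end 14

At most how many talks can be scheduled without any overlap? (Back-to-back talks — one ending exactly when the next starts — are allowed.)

Sorted by end: (12,13)  (9,14)  (14,16)  (14,18)  (21,22)  (22,23)  (23,24)  (24,25)
take (12,13); take (14,16); skip (14,18); take (21,22); take (22,23); take (23,24); take (24,25).
Selected 6 talks.

6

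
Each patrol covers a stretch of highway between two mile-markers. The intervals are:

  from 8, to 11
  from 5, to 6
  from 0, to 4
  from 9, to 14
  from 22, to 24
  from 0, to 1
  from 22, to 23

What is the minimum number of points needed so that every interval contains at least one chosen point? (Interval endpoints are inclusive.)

4

Process intervals by earliest right end; each time one isn't hit yet, stab at its right endpoint.
Sorted: [0,1] [0,4] [5,6] [8,11] [9,14] [22,23] [22,24]
{[0,1],[0,4]} hit by 1; {[5,6]} hit by 6; {[8,11],[9,14]} hit by 11; {[22,23],[22,24]} hit by 23.
Points: 1, 6, 11, 23 (4 total).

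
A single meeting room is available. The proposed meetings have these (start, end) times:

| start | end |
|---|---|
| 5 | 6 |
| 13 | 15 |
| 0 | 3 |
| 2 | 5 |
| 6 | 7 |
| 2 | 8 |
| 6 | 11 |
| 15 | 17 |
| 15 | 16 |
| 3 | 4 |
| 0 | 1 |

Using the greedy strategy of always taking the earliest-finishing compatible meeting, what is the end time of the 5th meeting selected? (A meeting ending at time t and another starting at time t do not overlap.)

15

Order by finish time; keep every interval that doesn't clash with the previous kept one.
By end time: (0,1), (0,3), (3,4), (2,5), (5,6), (6,7), (2,8), (6,11), (13,15), (15,16), (15,17).
Pick (0,1); next start ≥ 1 → (3,4); next start ≥ 4 → (5,6); next start ≥ 6 → (6,7); next start ≥ 7 → (13,15); next start ≥ 15 → (15,16).
Selected: (0,1) (3,4) (5,6) (6,7) (13,15) (15,16)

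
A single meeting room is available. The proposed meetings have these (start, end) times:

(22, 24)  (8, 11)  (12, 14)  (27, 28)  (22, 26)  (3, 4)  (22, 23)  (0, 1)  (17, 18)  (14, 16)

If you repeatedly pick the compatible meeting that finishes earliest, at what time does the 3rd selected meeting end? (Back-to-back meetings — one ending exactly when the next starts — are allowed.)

Greedy by earliest finish: after sorting by end time, pick each interval compatible with the last pick.
Sorted by end: (0,1)  (3,4)  (8,11)  (12,14)  (14,16)  (17,18)  (22,23)  (22,24)  (22,26)  (27,28)
take (0,1); take (3,4); take (8,11); take (12,14); take (14,16); take (17,18); take (22,23); skip (22,24); take (27,28).
Selected: (0,1) (3,4) (8,11) (12,14) (14,16) (17,18) (22,23) (27,28)

11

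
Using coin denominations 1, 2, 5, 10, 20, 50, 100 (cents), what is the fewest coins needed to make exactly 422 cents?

6

Greedy: take as many of the largest coin as possible, then repeat with the remainder.
422 − 4×100→22 − 1×20→2 − 1×2→0
Total coins = 4 + 1 + 1 = 6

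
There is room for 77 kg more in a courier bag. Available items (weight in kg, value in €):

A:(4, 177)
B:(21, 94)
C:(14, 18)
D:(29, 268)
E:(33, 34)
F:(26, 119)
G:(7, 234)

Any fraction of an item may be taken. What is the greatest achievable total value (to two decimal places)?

847.24

Greedy by value/weight ratio, highest first.
Order: A (177/4=44.25) > G (234/7=33.43) > D (268/29=9.24) > F (119/26=4.58) > B (94/21=4.48) > C (18/14=1.29) > E (34/33=1.03)
Fill: take A (4 @ 177) → take G (7 @ 234) → take D (29 @ 268) → take F (26 @ 119) → take 11/21 of B → 49.24; 77/77 used.
Total value = 847.24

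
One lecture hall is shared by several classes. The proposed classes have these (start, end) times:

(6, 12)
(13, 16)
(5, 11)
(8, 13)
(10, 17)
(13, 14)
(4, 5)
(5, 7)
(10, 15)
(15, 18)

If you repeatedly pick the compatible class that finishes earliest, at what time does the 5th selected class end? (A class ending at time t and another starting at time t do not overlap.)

Order by finish time; keep every interval that doesn't clash with the previous kept one.
By end time: (4,5), (5,7), (5,11), (6,12), (8,13), (13,14), (10,15), (13,16), (10,17), (15,18).
Pick (4,5); next start ≥ 5 → (5,7); next start ≥ 7 → (8,13); next start ≥ 13 → (13,14); next start ≥ 14 → (15,18).
Selected: (4,5) (5,7) (8,13) (13,14) (15,18)

18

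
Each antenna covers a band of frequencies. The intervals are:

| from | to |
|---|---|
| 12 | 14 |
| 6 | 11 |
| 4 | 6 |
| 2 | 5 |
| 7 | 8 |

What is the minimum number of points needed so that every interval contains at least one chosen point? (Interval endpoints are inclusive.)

3

By right end: [2,5]  [4,6]  [7,8]  [6,11]  [12,14]
[2,5] uncovered → point at 5; [7,8] uncovered → point at 8; [12,14] uncovered → point at 14.
Points: 5, 8, 14 (3 total).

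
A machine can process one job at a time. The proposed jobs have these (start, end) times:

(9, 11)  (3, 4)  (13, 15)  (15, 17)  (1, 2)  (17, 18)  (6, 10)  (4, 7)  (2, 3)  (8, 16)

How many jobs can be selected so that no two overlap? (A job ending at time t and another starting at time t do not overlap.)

Order by finish time; keep every interval that doesn't clash with the previous kept one.
Sorted by end: (1,2)  (2,3)  (3,4)  (4,7)  (6,10)  (9,11)  (13,15)  (8,16)  (15,17)  (17,18)
take (1,2); take (2,3); take (3,4); take (4,7); skip (6,10); take (9,11); take (13,15); skip (8,16); take (15,17); take (17,18).
Selected 8 jobs.

8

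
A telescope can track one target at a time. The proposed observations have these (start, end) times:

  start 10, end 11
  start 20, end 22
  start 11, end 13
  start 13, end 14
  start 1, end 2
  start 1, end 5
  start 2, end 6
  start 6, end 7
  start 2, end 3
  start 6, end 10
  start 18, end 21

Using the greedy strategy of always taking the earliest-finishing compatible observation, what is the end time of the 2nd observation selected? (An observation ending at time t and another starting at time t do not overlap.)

Greedy by earliest finish: after sorting by end time, pick each interval compatible with the last pick.
By end time: (1,2), (2,3), (1,5), (2,6), (6,7), (6,10), (10,11), (11,13), (13,14), (18,21), (20,22).
Pick (1,2); next start ≥ 2 → (2,3); next start ≥ 3 → (6,7); next start ≥ 7 → (10,11); next start ≥ 11 → (11,13); next start ≥ 13 → (13,14); next start ≥ 14 → (18,21).
Selected: (1,2) (2,3) (6,7) (10,11) (11,13) (13,14) (18,21)

3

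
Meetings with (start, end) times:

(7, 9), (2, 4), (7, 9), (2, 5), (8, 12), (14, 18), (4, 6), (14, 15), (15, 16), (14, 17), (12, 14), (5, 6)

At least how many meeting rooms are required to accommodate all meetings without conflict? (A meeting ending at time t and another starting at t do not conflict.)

The answer is the maximum number of intervals overlapping at any instant.
starts: [2, 2, 4, 5, 7, 7, 8, 12, 14, 14, 14, 15]
ends:   [4, 5, 6, 6, 9, 9, 12, 14, 15, 16, 17, 18]
s2→1 s2→2 e4→1 s4→2 e5→1 s5→2 e6→1 e6→0 s7→1 s7→2 s8→3  — peak 3.

3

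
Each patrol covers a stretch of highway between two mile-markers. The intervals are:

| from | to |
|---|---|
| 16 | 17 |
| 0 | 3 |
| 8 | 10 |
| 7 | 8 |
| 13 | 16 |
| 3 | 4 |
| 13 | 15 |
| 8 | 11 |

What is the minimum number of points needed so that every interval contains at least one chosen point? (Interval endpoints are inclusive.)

4

By right end: [0,3]  [3,4]  [7,8]  [8,10]  [8,11]  [13,15]  [13,16]  [16,17]
[0,3] uncovered → point at 3; [7,8] uncovered → point at 8; [13,15] uncovered → point at 15; [16,17] uncovered → point at 17.
Points: 3, 8, 15, 17 (4 total).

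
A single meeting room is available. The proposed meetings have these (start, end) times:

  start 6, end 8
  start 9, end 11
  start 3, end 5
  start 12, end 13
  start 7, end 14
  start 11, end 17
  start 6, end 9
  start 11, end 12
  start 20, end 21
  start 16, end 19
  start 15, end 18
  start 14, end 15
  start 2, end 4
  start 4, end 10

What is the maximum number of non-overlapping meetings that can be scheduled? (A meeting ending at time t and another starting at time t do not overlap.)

8

Order by finish time; keep every interval that doesn't clash with the previous kept one.
Sorted by end: (2,4)  (3,5)  (6,8)  (6,9)  (4,10)  (9,11)  (11,12)  (12,13)  (7,14)  (14,15)  (11,17)  (15,18)  (16,19)  (20,21)
take (2,4); take (6,8); skip (6,9); take (9,11); take (11,12); take (12,13); skip (7,14); take (14,15); take (15,18); take (20,21).
Selected 8 meetings.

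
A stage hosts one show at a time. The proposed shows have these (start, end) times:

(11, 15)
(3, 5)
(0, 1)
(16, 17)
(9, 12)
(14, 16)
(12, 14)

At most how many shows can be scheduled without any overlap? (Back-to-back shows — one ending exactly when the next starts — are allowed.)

6

Order by finish time; keep every interval that doesn't clash with the previous kept one.
Sorted by end: (0,1)  (3,5)  (9,12)  (12,14)  (11,15)  (14,16)  (16,17)
take (0,1); take (3,5); take (9,12); take (12,14); skip (11,15); take (14,16); take (16,17).
Selected 6 shows.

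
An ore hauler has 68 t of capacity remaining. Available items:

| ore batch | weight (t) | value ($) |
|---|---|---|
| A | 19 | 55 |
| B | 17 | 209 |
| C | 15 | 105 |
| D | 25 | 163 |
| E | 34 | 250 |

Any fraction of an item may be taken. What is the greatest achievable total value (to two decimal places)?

Greedy by value/weight ratio, highest first.
Order: B (209/17=12.29) > E (250/34=7.35) > C (105/15=7.00) > D (163/25=6.52) > A (55/19=2.89)
Fill: take B (17 @ 209) → take E (34 @ 250) → take C (15 @ 105) → take 2/25 of D → 13.04; 68/68 used.
Total value = 577.04

577.04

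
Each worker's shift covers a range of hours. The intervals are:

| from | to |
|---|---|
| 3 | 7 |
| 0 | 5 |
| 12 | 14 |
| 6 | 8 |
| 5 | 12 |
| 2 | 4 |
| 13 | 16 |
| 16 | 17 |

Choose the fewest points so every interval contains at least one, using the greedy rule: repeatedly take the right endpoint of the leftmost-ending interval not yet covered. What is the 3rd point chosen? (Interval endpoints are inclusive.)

14

Sorted: [2,4] [0,5] [3,7] [6,8] [5,12] [12,14] [13,16] [16,17]
{[2,4],[0,5],[3,7]} hit by 4; {[6,8],[5,12]} hit by 8; {[12,14],[13,16]} hit by 14; {[16,17]} hit by 17.
Points: 4, 8, 14, 17 (4 total).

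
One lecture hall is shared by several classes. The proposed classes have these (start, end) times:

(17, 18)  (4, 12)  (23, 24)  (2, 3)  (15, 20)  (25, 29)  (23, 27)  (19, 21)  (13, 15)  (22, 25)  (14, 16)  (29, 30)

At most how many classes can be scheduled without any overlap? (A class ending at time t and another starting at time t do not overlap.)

8

Greedy by earliest finish: after sorting by end time, pick each interval compatible with the last pick.
By end time: (2,3), (4,12), (13,15), (14,16), (17,18), (15,20), (19,21), (23,24), (22,25), (23,27), (25,29), (29,30).
Pick (2,3); next start ≥ 3 → (4,12); next start ≥ 12 → (13,15); next start ≥ 15 → (17,18); next start ≥ 18 → (19,21); next start ≥ 21 → (23,24); next start ≥ 24 → (25,29); next start ≥ 29 → (29,30).
Selected 8 classes.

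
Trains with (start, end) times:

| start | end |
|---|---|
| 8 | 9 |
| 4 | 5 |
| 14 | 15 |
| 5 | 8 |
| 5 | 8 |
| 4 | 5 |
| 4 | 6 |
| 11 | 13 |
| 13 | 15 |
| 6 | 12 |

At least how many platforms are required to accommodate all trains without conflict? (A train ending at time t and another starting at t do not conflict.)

starts: [4, 4, 4, 5, 5, 6, 8, 11, 13, 14]
ends:   [5, 5, 6, 8, 8, 9, 12, 13, 15, 15]
s4→1 s4→2 s4→3  — peak 3.

3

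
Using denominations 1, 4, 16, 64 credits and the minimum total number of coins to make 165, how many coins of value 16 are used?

165 = 2×64 + 2×16 + 1×4 + 1×1
Count of 16: 2

2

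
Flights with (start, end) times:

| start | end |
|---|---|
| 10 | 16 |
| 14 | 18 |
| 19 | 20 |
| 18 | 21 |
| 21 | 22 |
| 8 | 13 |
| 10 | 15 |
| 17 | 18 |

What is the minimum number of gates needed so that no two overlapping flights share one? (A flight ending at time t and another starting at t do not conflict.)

Count concurrent intervals with a sweep; the peak is the room count.
Events (time:±→running): 8:+→1 10:+→2 10:+→3 … peak 3.

3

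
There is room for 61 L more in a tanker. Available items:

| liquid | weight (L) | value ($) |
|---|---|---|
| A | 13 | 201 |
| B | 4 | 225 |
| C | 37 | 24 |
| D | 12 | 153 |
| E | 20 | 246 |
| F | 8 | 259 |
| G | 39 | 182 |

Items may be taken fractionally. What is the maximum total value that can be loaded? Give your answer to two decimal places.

1102.67

Greedy by value/weight ratio, highest first.
Ratios (sorted): B 56.25, F 32.38, A 15.46, D 12.75, E 12.30, G 4.67, C 0.65
take B (4 @ 225); take F (8 @ 259); take A (13 @ 201); take D (12 @ 153); take E (20 @ 246); take 4/39 of G → 18.67. Capacity used 61/61.
Total value = 1102.67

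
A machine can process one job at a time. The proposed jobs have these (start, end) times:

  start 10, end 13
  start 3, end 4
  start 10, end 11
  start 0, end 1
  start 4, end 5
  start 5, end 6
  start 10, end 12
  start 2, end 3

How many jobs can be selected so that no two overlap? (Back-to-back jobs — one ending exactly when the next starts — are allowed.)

6

By end time: (0,1), (2,3), (3,4), (4,5), (5,6), (10,11), (10,12), (10,13).
Pick (0,1); next start ≥ 1 → (2,3); next start ≥ 3 → (3,4); next start ≥ 4 → (4,5); next start ≥ 5 → (5,6); next start ≥ 6 → (10,11).
Selected 6 jobs.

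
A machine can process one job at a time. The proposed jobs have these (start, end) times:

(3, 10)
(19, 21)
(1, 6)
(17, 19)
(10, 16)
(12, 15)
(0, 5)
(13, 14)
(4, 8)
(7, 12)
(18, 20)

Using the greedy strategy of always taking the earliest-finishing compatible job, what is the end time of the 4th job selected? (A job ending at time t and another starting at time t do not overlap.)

19

By end time: (0,5), (1,6), (4,8), (3,10), (7,12), (13,14), (12,15), (10,16), (17,19), (18,20), (19,21).
Pick (0,5); next start ≥ 5 → (7,12); next start ≥ 12 → (13,14); next start ≥ 14 → (17,19); next start ≥ 19 → (19,21).
Selected: (0,5) (7,12) (13,14) (17,19) (19,21)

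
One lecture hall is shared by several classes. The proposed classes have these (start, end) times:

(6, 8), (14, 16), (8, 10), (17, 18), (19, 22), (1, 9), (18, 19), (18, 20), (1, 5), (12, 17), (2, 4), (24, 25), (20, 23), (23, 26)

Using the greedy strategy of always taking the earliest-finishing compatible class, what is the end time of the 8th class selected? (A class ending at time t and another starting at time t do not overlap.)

25

Sort by end time and greedily take each interval whose start is ≥ the last chosen end.
Sorted by end: (2,4)  (1,5)  (6,8)  (1,9)  (8,10)  (14,16)  (12,17)  (17,18)  (18,19)  (18,20)  (19,22)  (20,23)  (24,25)  (23,26)
take (2,4); take (6,8); skip (1,9); take (8,10); take (14,16); skip (12,17); take (17,18); take (18,19); skip (18,20); take (19,22); skip (20,23); take (24,25).
Selected: (2,4) (6,8) (8,10) (14,16) (17,18) (18,19) (19,22) (24,25)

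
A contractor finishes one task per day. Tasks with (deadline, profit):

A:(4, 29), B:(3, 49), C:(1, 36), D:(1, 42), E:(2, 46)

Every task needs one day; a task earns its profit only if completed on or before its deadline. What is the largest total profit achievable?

Take jobs in profit order; each goes to the latest open slot no later than its deadline.
Profit order: B=49 E=46 D=42 C=36 A=29
Assign: B→slot 3, E→slot 2, D→slot 1, C skipped, A→slot 4.
Slots: [1:D] [2:E] [3:B] [4:A]
Profit = 42 + 46 + 49 + 29 = 166

166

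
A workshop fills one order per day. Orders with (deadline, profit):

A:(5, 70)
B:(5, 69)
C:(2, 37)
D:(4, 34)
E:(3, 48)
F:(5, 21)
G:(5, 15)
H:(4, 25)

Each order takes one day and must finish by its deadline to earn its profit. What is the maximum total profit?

Take jobs in profit order; each goes to the latest open slot no later than its deadline.
Profit order: A=70 B=69 E=48 C=37 D=34 H=25 F=21 G=15
Assign: A→slot 5, B→slot 4, E→slot 3, C→slot 2, D→slot 1, H skipped, F skipped, G skipped.
Slots: [1:D] [2:C] [3:E] [4:B] [5:A]
Profit = 34 + 37 + 48 + 69 + 70 = 258

258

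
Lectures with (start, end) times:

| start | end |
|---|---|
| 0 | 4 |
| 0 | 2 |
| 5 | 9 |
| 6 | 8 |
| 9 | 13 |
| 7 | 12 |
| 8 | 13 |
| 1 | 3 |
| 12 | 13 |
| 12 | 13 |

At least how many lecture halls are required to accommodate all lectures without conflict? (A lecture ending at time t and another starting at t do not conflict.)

The answer is the maximum number of intervals overlapping at any instant.
Events (time:±→running): 0:+→1 0:+→2 1:+→3 2:-→2 3:-→1 4:-→0 5:+→1 6:+→2 7:+→3 8:-→2 8:+→3 9:-→2 9:+→3 12:-→2 12:+→3 12:+→4 … peak 4.

4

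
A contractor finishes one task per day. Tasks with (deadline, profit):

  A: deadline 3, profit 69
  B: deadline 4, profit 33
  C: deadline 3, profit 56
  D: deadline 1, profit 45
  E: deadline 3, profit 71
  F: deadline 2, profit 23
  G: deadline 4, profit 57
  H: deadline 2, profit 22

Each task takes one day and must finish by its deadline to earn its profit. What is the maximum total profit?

Take jobs in profit order; each goes to the latest open slot no later than its deadline.
Profit order: E=71 A=69 G=57 C=56 D=45 B=33 F=23 H=22
Assign: E→slot 3, A→slot 2, G→slot 4, C→slot 1, D skipped, B skipped, F skipped, H skipped.
Slots: [1:C] [2:A] [3:E] [4:G]
Profit = 56 + 69 + 71 + 57 = 253

253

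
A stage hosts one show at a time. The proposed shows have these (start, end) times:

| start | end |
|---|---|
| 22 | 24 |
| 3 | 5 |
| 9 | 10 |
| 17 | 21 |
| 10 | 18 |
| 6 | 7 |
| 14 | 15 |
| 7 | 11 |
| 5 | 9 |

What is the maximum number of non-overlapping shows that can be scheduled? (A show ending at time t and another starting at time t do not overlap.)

Order by finish time; keep every interval that doesn't clash with the previous kept one.
By end time: (3,5), (6,7), (5,9), (9,10), (7,11), (14,15), (10,18), (17,21), (22,24).
Pick (3,5); next start ≥ 5 → (6,7); next start ≥ 7 → (9,10); next start ≥ 10 → (14,15); next start ≥ 15 → (17,21); next start ≥ 21 → (22,24).
Selected 6 shows.

6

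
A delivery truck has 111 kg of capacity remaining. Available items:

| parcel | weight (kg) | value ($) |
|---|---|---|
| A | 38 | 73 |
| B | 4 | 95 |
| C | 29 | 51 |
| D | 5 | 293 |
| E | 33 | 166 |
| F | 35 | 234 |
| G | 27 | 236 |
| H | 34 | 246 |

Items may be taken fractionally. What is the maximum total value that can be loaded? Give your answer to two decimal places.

1134.18

Ratios (sorted): D 58.60, B 23.75, G 8.74, H 7.24, F 6.69, E 5.03, A 1.92, C 1.76
take D (5 @ 293); take B (4 @ 95); take G (27 @ 236); take H (34 @ 246); take F (35 @ 234); take 6/33 of E → 30.18. Capacity used 111/111.
Total value = 1134.18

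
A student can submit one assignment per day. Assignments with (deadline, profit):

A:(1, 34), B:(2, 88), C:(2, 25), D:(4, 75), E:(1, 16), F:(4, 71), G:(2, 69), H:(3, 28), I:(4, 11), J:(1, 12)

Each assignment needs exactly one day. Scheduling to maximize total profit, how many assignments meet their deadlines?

4

By profit: B(d2,88), D(d4,75), F(d4,71), G(d2,69), A(d1,34), H(d3,28), C(d2,25), E(d1,16), J(d1,12), I(d4,11)
B→slot 2; D→slot 4; F→slot 3; G→slot 1; A skipped; H skipped; C skipped; E skipped; J skipped; I skipped.
4 of 10 scheduled.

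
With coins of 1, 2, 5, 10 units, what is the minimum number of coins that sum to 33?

5

33 = 3×10 + 1×2 + 1×1
Total coins = 3 + 1 + 1 = 5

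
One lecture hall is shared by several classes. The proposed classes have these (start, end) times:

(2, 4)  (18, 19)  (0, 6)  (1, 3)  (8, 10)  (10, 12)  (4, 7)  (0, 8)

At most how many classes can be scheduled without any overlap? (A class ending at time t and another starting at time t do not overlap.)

5

Greedy by earliest finish: after sorting by end time, pick each interval compatible with the last pick.
By end time: (1,3), (2,4), (0,6), (4,7), (0,8), (8,10), (10,12), (18,19).
Pick (1,3); next start ≥ 3 → (4,7); next start ≥ 7 → (8,10); next start ≥ 10 → (10,12); next start ≥ 12 → (18,19).
Selected 5 classes.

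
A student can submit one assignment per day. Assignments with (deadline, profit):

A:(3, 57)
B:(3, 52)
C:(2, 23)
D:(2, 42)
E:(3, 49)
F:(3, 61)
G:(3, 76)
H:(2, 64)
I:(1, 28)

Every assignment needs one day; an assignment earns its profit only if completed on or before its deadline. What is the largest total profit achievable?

Profit order: G=76 H=64 F=61 A=57 B=52 E=49 D=42 I=28 C=23
Assign: G→slot 3, H→slot 2, F→slot 1, A skipped, B skipped, E skipped, D skipped, I skipped, C skipped.
Slots: [1:F] [2:H] [3:G]
Profit = 61 + 64 + 76 = 201

201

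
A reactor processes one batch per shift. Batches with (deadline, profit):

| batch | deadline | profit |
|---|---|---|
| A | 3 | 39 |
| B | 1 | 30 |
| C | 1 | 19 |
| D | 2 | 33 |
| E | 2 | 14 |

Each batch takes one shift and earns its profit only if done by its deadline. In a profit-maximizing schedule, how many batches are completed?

By profit: A(d3,39), D(d2,33), B(d1,30), C(d1,19), E(d2,14)
A→slot 3; D→slot 2; B→slot 1; C skipped; E skipped.
3 of 5 scheduled.

3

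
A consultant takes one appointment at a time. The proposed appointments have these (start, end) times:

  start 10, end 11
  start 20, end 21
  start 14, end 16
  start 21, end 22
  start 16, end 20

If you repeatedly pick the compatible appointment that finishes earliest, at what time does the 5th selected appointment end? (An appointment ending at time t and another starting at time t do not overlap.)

22

Order by finish time; keep every interval that doesn't clash with the previous kept one.
Sorted by end: (10,11)  (14,16)  (16,20)  (20,21)  (21,22)
take (10,11); take (14,16); take (16,20); take (20,21); take (21,22).
Selected: (10,11) (14,16) (16,20) (20,21) (21,22)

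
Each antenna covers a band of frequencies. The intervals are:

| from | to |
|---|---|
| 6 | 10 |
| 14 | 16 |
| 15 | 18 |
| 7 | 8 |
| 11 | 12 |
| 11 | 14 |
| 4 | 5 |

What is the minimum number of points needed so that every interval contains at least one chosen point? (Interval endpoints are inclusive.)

By right end: [4,5]  [7,8]  [6,10]  [11,12]  [11,14]  [14,16]  [15,18]
[4,5] uncovered → point at 5; [7,8] uncovered → point at 8; [11,12] uncovered → point at 12; [14,16] uncovered → point at 16.
Points: 5, 8, 12, 16 (4 total).

4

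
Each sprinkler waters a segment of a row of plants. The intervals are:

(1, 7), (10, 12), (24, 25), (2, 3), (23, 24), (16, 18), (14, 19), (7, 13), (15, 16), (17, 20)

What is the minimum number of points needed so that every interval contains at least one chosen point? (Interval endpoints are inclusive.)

5

Sort by right endpoint; whenever an interval is uncovered, place a point at its right end.
Sorted: [2,3] [1,7] [10,12] [7,13] [15,16] [16,18] [14,19] [17,20] [23,24] [24,25]
{[2,3],[1,7]} hit by 3; {[10,12],[7,13]} hit by 12; {[15,16],[16,18],[14,19]} hit by 16; {[17,20]} hit by 20; {[23,24],[24,25]} hit by 24.
Points: 3, 12, 16, 20, 24 (5 total).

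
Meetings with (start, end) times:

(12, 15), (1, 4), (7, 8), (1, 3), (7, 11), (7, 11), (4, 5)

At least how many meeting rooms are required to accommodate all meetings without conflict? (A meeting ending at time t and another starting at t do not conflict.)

Events (time:±→running): 1:+→1 1:+→2 3:-→1 4:-→0 4:+→1 5:-→0 7:+→1 7:+→2 7:+→3 … peak 3.

3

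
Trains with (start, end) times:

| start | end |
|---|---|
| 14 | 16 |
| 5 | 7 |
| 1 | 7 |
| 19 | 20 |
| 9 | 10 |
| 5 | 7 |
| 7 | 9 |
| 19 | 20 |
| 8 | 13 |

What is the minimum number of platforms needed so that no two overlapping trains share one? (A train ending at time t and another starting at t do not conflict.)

3

Events (time:±→running): 1:+→1 5:+→2 5:+→3 … peak 3.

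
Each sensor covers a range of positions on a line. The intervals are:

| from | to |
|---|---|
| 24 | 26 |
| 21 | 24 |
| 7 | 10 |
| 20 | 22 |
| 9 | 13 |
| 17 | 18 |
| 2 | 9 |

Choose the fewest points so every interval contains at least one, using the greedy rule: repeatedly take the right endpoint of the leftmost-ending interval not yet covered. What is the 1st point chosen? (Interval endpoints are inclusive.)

9

By right end: [2,9]  [7,10]  [9,13]  [17,18]  [20,22]  [21,24]  [24,26]
[2,9] uncovered → point at 9; [17,18] uncovered → point at 18; [20,22] uncovered → point at 22; [24,26] uncovered → point at 26.
Points: 9, 18, 22, 26 (4 total).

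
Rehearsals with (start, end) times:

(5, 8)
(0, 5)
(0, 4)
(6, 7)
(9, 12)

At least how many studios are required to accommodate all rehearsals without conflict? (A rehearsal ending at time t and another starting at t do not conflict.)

2

Events (time:±→running): 0:+→1 0:+→2 … peak 2.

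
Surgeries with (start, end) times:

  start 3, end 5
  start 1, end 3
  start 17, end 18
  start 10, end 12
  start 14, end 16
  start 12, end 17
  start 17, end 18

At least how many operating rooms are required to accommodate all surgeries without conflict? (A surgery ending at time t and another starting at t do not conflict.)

2

The answer is the maximum number of intervals overlapping at any instant.
Events (time:±→running): 1:+→1 3:-→0 3:+→1 5:-→0 10:+→1 12:-→0 12:+→1 14:+→2 … peak 2.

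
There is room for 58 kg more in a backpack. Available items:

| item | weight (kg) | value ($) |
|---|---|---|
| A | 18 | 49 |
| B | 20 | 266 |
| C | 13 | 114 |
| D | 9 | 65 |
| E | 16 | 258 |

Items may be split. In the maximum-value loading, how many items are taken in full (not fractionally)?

Greedy by value/weight ratio, highest first.
Order: E (258/16=16.12) > B (266/20=13.30) > C (114/13=8.77) > D (65/9=7.22) > A (49/18=2.72)
Fill: take E (16 @ 258) → take B (20 @ 266) → take C (13 @ 114) → take D (9 @ 65); 58/58 used.
4 item(s) taken whole.

4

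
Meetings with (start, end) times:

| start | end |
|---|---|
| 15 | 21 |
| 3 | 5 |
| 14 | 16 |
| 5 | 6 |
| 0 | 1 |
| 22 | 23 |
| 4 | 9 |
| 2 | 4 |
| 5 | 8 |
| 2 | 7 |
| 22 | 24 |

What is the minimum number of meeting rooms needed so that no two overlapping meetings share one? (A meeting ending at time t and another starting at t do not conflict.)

The answer is the maximum number of intervals overlapping at any instant.
Events (time:±→running): 0:+→1 1:-→0 2:+→1 2:+→2 3:+→3 4:-→2 4:+→3 5:-→2 5:+→3 5:+→4 … peak 4.

4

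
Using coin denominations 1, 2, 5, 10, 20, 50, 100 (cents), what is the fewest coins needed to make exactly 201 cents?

3

201 − 2×100→1 − 1×1→0
Total coins = 2 + 1 = 3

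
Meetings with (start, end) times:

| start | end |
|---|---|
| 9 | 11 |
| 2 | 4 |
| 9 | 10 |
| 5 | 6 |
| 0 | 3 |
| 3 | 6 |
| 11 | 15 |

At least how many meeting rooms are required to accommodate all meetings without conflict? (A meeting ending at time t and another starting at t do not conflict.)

Events (time:±→running): 0:+→1 2:+→2 … peak 2.

2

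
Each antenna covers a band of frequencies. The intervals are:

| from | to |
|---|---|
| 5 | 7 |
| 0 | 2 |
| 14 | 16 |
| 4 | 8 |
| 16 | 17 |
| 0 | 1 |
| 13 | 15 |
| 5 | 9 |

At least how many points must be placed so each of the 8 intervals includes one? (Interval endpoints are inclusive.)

Sorted: [0,1] [0,2] [5,7] [4,8] [5,9] [13,15] [14,16] [16,17]
{[0,1],[0,2]} hit by 1; {[5,7],[4,8],[5,9]} hit by 7; {[13,15],[14,16]} hit by 15; {[16,17]} hit by 17.
Points: 1, 7, 15, 17 (4 total).

4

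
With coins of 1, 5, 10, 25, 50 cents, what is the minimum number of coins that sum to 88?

6

88 − 1×50→38 − 1×25→13 − 1×10→3 − 3×1→0
Total coins = 1 + 1 + 1 + 3 = 6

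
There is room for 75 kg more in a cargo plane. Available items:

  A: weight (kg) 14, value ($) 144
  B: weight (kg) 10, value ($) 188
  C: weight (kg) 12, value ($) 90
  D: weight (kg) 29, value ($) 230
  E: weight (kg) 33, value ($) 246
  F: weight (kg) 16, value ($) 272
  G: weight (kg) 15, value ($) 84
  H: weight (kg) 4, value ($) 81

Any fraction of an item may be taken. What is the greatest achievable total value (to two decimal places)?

Ratios (sorted): H 20.25, B 18.80, F 17.00, A 10.29, D 7.93, C 7.50, E 7.45, G 5.60
take H (4 @ 81); take B (10 @ 188); take F (16 @ 272); take A (14 @ 144); take D (29 @ 230); take 2/12 of C → 15.00. Capacity used 75/75.
Total value = 930.00

930.00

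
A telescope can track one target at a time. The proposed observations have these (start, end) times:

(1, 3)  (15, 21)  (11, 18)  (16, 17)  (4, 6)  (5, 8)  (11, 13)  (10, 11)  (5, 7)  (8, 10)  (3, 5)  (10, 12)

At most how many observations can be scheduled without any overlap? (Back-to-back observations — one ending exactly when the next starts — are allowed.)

7

Order by finish time; keep every interval that doesn't clash with the previous kept one.
By end time: (1,3), (3,5), (4,6), (5,7), (5,8), (8,10), (10,11), (10,12), (11,13), (16,17), (11,18), (15,21).
Pick (1,3); next start ≥ 3 → (3,5); next start ≥ 5 → (5,7); next start ≥ 7 → (8,10); next start ≥ 10 → (10,11); next start ≥ 11 → (11,13); next start ≥ 13 → (16,17).
Selected 7 observations.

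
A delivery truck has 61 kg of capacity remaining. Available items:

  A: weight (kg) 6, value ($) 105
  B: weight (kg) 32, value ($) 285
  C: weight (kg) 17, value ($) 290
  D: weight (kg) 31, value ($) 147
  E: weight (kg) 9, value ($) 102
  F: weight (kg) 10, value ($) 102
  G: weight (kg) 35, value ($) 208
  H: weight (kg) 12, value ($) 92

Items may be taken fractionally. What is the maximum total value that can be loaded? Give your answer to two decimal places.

Sort by value per unit weight and fill in that order.
Ratios (sorted): A 17.50, C 17.06, E 11.33, F 10.20, B 8.91, H 7.67, G 5.94, D 4.74
take A (6 @ 105); take C (17 @ 290); take E (9 @ 102); take F (10 @ 102); take 19/32 of B → 169.22. Capacity used 61/61.
Total value = 768.22

768.22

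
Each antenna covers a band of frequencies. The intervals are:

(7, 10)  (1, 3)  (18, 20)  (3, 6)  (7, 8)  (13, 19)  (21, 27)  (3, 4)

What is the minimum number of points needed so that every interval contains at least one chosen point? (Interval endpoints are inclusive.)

4

Sort by right endpoint; whenever an interval is uncovered, place a point at its right end.
Sorted: [1,3] [3,4] [3,6] [7,8] [7,10] [13,19] [18,20] [21,27]
{[1,3],[3,4],[3,6]} hit by 3; {[7,8],[7,10]} hit by 8; {[13,19],[18,20]} hit by 19; {[21,27]} hit by 27.
Points: 3, 8, 19, 27 (4 total).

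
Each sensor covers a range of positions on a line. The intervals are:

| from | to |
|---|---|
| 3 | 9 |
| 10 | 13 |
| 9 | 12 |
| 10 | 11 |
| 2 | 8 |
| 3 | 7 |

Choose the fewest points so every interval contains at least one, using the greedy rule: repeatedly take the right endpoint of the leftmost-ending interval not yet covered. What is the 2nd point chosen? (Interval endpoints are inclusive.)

Sorted: [3,7] [2,8] [3,9] [10,11] [9,12] [10,13]
{[3,7],[2,8],[3,9]} hit by 7; {[10,11],[9,12],[10,13]} hit by 11.
Points: 7, 11 (2 total).

11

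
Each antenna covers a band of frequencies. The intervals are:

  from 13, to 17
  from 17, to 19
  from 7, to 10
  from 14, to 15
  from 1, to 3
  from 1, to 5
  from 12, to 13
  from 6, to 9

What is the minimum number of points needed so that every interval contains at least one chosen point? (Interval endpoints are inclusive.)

Sort by right endpoint; whenever an interval is uncovered, place a point at its right end.
By right end: [1,3]  [1,5]  [6,9]  [7,10]  [12,13]  [14,15]  [13,17]  [17,19]
[1,3] uncovered → point at 3; [6,9] uncovered → point at 9; [12,13] uncovered → point at 13; [14,15] uncovered → point at 15; [17,19] uncovered → point at 19.
Points: 3, 9, 13, 15, 19 (5 total).

5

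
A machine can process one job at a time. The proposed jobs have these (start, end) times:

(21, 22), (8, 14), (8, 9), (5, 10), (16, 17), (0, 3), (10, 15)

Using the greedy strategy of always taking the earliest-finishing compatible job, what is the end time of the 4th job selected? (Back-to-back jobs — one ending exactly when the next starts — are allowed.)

17

By end time: (0,3), (8,9), (5,10), (8,14), (10,15), (16,17), (21,22).
Pick (0,3); next start ≥ 3 → (8,9); next start ≥ 9 → (10,15); next start ≥ 15 → (16,17); next start ≥ 17 → (21,22).
Selected: (0,3) (8,9) (10,15) (16,17) (21,22)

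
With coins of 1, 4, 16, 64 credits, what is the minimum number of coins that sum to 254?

Use the largest denomination that fits, subtract, and repeat.
254 − 3×64→62 − 3×16→14 − 3×4→2 − 2×1→0
Total coins = 3 + 3 + 3 + 2 = 11

11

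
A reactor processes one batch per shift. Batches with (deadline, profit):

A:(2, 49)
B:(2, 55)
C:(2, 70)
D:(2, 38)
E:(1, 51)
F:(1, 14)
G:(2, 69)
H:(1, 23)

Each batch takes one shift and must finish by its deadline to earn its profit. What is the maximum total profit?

139

Profit order: C=70 G=69 B=55 E=51 A=49 D=38 H=23 F=14
Assign: C→slot 2, G→slot 1, B skipped, E skipped, A skipped, D skipped, H skipped, F skipped.
Slots: [1:G] [2:C]
Profit = 69 + 70 = 139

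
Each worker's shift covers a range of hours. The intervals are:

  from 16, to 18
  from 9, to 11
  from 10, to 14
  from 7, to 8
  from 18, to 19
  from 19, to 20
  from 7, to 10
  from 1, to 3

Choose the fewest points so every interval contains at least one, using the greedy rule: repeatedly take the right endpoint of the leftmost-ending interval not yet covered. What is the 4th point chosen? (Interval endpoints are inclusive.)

Sort by right endpoint; whenever an interval is uncovered, place a point at its right end.
By right end: [1,3]  [7,8]  [7,10]  [9,11]  [10,14]  [16,18]  [18,19]  [19,20]
[1,3] uncovered → point at 3; [7,8] uncovered → point at 8; [9,11] uncovered → point at 11; [16,18] uncovered → point at 18; [19,20] uncovered → point at 20.
Points: 3, 8, 11, 18, 20 (5 total).

18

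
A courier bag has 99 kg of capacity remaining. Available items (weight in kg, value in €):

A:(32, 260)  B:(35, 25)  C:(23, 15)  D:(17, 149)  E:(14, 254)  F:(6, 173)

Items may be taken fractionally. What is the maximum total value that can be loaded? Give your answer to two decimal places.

Greedy by value/weight ratio, highest first.
Order: F (173/6=28.83) > E (254/14=18.14) > D (149/17=8.76) > A (260/32=8.12) > B (25/35=0.71) > C (15/23=0.65)
Fill: take F (6 @ 173) → take E (14 @ 254) → take D (17 @ 149) → take A (32 @ 260) → take 30/35 of B → 21.43; 99/99 used.
Total value = 857.43

857.43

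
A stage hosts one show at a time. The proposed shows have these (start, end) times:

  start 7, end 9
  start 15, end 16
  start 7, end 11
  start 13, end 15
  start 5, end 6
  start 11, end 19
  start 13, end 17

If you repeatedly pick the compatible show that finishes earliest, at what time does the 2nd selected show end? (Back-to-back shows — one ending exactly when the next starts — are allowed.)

Sort by end time and greedily take each interval whose start is ≥ the last chosen end.
Sorted by end: (5,6)  (7,9)  (7,11)  (13,15)  (15,16)  (13,17)  (11,19)
take (5,6); take (7,9); take (13,15); take (15,16).
Selected: (5,6) (7,9) (13,15) (15,16)

9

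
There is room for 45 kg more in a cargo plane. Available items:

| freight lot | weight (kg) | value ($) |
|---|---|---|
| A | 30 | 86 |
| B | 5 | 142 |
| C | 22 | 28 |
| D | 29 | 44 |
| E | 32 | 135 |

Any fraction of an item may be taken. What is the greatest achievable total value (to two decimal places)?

299.93

Sort by value per unit weight and fill in that order.
Order: B (142/5=28.40) > E (135/32=4.22) > A (86/30=2.87) > D (44/29=1.52) > C (28/22=1.27)
Fill: take B (5 @ 142) → take E (32 @ 135) → take 8/30 of A → 22.93; 45/45 used.
Total value = 299.93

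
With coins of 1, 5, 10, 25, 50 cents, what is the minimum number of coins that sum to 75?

Use the largest denomination that fits, subtract, and repeat.
75 − 1×50→25 − 1×25→0
Total coins = 1 + 1 = 2

2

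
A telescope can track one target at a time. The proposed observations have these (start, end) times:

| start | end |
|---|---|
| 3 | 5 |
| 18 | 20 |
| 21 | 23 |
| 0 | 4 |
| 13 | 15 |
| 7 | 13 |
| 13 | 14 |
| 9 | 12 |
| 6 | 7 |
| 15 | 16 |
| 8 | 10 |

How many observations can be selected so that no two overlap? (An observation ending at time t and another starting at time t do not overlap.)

7

Order by finish time; keep every interval that doesn't clash with the previous kept one.
By end time: (0,4), (3,5), (6,7), (8,10), (9,12), (7,13), (13,14), (13,15), (15,16), (18,20), (21,23).
Pick (0,4); next start ≥ 4 → (6,7); next start ≥ 7 → (8,10); next start ≥ 10 → (13,14); next start ≥ 14 → (15,16); next start ≥ 16 → (18,20); next start ≥ 20 → (21,23).
Selected 7 observations.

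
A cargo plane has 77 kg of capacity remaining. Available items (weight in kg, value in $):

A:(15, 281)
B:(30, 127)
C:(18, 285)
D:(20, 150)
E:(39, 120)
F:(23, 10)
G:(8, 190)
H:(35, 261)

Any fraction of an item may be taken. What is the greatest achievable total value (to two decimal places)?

1025.31

Sort by value per unit weight and fill in that order.
Order: G (190/8=23.75) > A (281/15=18.73) > C (285/18=15.83) > D (150/20=7.50) > H (261/35=7.46) > B (127/30=4.23) > E (120/39=3.08) > F (10/23=0.43)
Fill: take G (8 @ 190) → take A (15 @ 281) → take C (18 @ 285) → take D (20 @ 150) → take 16/35 of H → 119.31; 77/77 used.
Total value = 1025.31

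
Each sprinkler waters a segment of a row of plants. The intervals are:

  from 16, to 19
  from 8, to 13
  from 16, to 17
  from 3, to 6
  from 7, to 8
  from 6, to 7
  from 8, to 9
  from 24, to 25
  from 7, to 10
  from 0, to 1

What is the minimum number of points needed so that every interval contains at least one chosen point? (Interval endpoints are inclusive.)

5

By right end: [0,1]  [3,6]  [6,7]  [7,8]  [8,9]  [7,10]  [8,13]  [16,17]  [16,19]  [24,25]
[0,1] uncovered → point at 1; [3,6] uncovered → point at 6; [7,8] uncovered → point at 8; [16,17] uncovered → point at 17; [24,25] uncovered → point at 25.
Points: 1, 6, 8, 17, 25 (5 total).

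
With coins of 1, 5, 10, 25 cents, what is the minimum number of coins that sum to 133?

133 − 5×25→8 − 1×5→3 − 3×1→0
Total coins = 5 + 1 + 3 = 9

9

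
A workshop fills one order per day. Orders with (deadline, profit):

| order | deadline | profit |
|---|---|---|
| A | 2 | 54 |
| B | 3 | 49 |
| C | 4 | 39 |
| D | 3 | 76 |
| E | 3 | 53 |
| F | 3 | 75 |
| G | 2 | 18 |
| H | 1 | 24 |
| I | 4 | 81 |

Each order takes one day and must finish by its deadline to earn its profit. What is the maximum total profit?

286

Take jobs in profit order; each goes to the latest open slot no later than its deadline.
By profit: I(d4,81), D(d3,76), F(d3,75), A(d2,54), E(d3,53), B(d3,49), C(d4,39), H(d1,24), G(d2,18)
I→slot 4; D→slot 3; F→slot 2; A→slot 1; E skipped; B skipped; C skipped; H skipped; G skipped.
Profit = 54 + 75 + 76 + 81 = 286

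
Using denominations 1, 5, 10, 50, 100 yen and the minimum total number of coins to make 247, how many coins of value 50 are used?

0

247 = 2×100 + 4×10 + 1×5 + 2×1
Count of 50: 0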